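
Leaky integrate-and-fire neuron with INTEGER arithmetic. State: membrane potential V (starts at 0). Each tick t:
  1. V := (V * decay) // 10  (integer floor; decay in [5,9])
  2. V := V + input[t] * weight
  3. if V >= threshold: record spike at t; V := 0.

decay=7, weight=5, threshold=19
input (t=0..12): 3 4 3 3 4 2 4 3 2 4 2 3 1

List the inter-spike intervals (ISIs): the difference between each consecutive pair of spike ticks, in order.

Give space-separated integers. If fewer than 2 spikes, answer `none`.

Answer: 2 1 2 2 1 2

Derivation:
t=0: input=3 -> V=15
t=1: input=4 -> V=0 FIRE
t=2: input=3 -> V=15
t=3: input=3 -> V=0 FIRE
t=4: input=4 -> V=0 FIRE
t=5: input=2 -> V=10
t=6: input=4 -> V=0 FIRE
t=7: input=3 -> V=15
t=8: input=2 -> V=0 FIRE
t=9: input=4 -> V=0 FIRE
t=10: input=2 -> V=10
t=11: input=3 -> V=0 FIRE
t=12: input=1 -> V=5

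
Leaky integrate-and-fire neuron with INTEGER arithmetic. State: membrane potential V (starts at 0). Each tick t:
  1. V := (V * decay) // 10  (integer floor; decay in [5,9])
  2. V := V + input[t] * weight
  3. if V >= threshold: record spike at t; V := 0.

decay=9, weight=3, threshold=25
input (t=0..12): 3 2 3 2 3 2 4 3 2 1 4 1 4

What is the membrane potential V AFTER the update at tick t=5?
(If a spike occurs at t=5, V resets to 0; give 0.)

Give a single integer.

t=0: input=3 -> V=9
t=1: input=2 -> V=14
t=2: input=3 -> V=21
t=3: input=2 -> V=24
t=4: input=3 -> V=0 FIRE
t=5: input=2 -> V=6
t=6: input=4 -> V=17
t=7: input=3 -> V=24
t=8: input=2 -> V=0 FIRE
t=9: input=1 -> V=3
t=10: input=4 -> V=14
t=11: input=1 -> V=15
t=12: input=4 -> V=0 FIRE

Answer: 6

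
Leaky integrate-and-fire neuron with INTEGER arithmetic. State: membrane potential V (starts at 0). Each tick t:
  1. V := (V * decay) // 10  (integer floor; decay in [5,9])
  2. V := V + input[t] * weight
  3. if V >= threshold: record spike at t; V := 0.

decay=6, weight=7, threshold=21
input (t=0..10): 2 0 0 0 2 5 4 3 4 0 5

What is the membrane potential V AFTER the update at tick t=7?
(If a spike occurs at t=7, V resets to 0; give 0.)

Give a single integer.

t=0: input=2 -> V=14
t=1: input=0 -> V=8
t=2: input=0 -> V=4
t=3: input=0 -> V=2
t=4: input=2 -> V=15
t=5: input=5 -> V=0 FIRE
t=6: input=4 -> V=0 FIRE
t=7: input=3 -> V=0 FIRE
t=8: input=4 -> V=0 FIRE
t=9: input=0 -> V=0
t=10: input=5 -> V=0 FIRE

Answer: 0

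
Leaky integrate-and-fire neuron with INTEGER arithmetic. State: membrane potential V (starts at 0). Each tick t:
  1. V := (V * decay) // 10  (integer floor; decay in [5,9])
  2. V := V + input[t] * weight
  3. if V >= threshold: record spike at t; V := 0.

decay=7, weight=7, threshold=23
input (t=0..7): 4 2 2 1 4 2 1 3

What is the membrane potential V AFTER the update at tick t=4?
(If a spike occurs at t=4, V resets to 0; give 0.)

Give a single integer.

Answer: 0

Derivation:
t=0: input=4 -> V=0 FIRE
t=1: input=2 -> V=14
t=2: input=2 -> V=0 FIRE
t=3: input=1 -> V=7
t=4: input=4 -> V=0 FIRE
t=5: input=2 -> V=14
t=6: input=1 -> V=16
t=7: input=3 -> V=0 FIRE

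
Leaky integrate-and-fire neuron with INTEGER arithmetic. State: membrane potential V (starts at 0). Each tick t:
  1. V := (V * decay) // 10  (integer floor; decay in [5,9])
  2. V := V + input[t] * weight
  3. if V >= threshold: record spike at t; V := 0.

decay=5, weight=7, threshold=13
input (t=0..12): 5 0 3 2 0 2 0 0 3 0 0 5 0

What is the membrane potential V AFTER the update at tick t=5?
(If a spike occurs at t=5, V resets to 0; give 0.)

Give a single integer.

Answer: 0

Derivation:
t=0: input=5 -> V=0 FIRE
t=1: input=0 -> V=0
t=2: input=3 -> V=0 FIRE
t=3: input=2 -> V=0 FIRE
t=4: input=0 -> V=0
t=5: input=2 -> V=0 FIRE
t=6: input=0 -> V=0
t=7: input=0 -> V=0
t=8: input=3 -> V=0 FIRE
t=9: input=0 -> V=0
t=10: input=0 -> V=0
t=11: input=5 -> V=0 FIRE
t=12: input=0 -> V=0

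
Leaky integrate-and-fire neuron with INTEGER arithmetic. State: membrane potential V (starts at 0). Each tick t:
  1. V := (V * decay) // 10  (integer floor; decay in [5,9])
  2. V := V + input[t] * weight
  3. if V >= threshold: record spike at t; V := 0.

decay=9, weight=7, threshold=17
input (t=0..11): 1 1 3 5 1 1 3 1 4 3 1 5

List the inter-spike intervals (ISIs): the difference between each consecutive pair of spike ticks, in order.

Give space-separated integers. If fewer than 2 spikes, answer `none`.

Answer: 1 3 2 1 2

Derivation:
t=0: input=1 -> V=7
t=1: input=1 -> V=13
t=2: input=3 -> V=0 FIRE
t=3: input=5 -> V=0 FIRE
t=4: input=1 -> V=7
t=5: input=1 -> V=13
t=6: input=3 -> V=0 FIRE
t=7: input=1 -> V=7
t=8: input=4 -> V=0 FIRE
t=9: input=3 -> V=0 FIRE
t=10: input=1 -> V=7
t=11: input=5 -> V=0 FIRE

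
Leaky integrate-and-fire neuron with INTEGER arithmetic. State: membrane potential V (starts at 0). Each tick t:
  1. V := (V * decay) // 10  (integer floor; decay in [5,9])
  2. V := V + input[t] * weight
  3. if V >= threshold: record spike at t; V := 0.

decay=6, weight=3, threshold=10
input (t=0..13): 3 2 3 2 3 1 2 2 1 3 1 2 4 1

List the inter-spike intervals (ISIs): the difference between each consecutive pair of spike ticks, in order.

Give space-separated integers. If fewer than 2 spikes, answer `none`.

t=0: input=3 -> V=9
t=1: input=2 -> V=0 FIRE
t=2: input=3 -> V=9
t=3: input=2 -> V=0 FIRE
t=4: input=3 -> V=9
t=5: input=1 -> V=8
t=6: input=2 -> V=0 FIRE
t=7: input=2 -> V=6
t=8: input=1 -> V=6
t=9: input=3 -> V=0 FIRE
t=10: input=1 -> V=3
t=11: input=2 -> V=7
t=12: input=4 -> V=0 FIRE
t=13: input=1 -> V=3

Answer: 2 3 3 3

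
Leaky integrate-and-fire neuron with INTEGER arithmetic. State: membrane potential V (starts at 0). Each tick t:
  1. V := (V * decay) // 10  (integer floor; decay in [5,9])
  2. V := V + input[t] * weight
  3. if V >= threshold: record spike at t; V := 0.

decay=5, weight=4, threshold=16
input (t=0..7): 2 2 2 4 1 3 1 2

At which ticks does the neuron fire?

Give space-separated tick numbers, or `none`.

Answer: 3

Derivation:
t=0: input=2 -> V=8
t=1: input=2 -> V=12
t=2: input=2 -> V=14
t=3: input=4 -> V=0 FIRE
t=4: input=1 -> V=4
t=5: input=3 -> V=14
t=6: input=1 -> V=11
t=7: input=2 -> V=13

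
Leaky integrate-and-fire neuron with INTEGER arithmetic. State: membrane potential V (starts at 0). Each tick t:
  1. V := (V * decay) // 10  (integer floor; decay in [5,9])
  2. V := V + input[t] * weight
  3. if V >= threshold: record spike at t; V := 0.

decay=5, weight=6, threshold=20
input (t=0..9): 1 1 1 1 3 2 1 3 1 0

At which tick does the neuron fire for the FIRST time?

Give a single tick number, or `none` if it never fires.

Answer: 4

Derivation:
t=0: input=1 -> V=6
t=1: input=1 -> V=9
t=2: input=1 -> V=10
t=3: input=1 -> V=11
t=4: input=3 -> V=0 FIRE
t=5: input=2 -> V=12
t=6: input=1 -> V=12
t=7: input=3 -> V=0 FIRE
t=8: input=1 -> V=6
t=9: input=0 -> V=3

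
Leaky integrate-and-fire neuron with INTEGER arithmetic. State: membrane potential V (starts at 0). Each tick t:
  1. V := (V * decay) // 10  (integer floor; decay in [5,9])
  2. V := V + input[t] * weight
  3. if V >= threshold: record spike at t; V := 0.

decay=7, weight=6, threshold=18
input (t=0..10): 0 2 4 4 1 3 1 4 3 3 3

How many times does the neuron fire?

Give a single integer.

t=0: input=0 -> V=0
t=1: input=2 -> V=12
t=2: input=4 -> V=0 FIRE
t=3: input=4 -> V=0 FIRE
t=4: input=1 -> V=6
t=5: input=3 -> V=0 FIRE
t=6: input=1 -> V=6
t=7: input=4 -> V=0 FIRE
t=8: input=3 -> V=0 FIRE
t=9: input=3 -> V=0 FIRE
t=10: input=3 -> V=0 FIRE

Answer: 7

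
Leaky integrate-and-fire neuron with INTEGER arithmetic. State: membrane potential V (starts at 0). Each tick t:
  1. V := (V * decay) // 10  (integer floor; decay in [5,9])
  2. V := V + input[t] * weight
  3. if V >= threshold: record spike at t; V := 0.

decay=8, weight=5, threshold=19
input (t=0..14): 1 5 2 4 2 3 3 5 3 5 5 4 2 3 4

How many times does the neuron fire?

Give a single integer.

t=0: input=1 -> V=5
t=1: input=5 -> V=0 FIRE
t=2: input=2 -> V=10
t=3: input=4 -> V=0 FIRE
t=4: input=2 -> V=10
t=5: input=3 -> V=0 FIRE
t=6: input=3 -> V=15
t=7: input=5 -> V=0 FIRE
t=8: input=3 -> V=15
t=9: input=5 -> V=0 FIRE
t=10: input=5 -> V=0 FIRE
t=11: input=4 -> V=0 FIRE
t=12: input=2 -> V=10
t=13: input=3 -> V=0 FIRE
t=14: input=4 -> V=0 FIRE

Answer: 9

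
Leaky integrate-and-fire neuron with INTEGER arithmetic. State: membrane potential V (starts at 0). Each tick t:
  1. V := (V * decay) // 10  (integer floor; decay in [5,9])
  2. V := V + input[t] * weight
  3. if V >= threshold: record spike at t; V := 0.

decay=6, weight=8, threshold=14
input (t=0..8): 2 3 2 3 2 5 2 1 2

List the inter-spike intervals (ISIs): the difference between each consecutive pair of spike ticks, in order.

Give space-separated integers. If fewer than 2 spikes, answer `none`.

t=0: input=2 -> V=0 FIRE
t=1: input=3 -> V=0 FIRE
t=2: input=2 -> V=0 FIRE
t=3: input=3 -> V=0 FIRE
t=4: input=2 -> V=0 FIRE
t=5: input=5 -> V=0 FIRE
t=6: input=2 -> V=0 FIRE
t=7: input=1 -> V=8
t=8: input=2 -> V=0 FIRE

Answer: 1 1 1 1 1 1 2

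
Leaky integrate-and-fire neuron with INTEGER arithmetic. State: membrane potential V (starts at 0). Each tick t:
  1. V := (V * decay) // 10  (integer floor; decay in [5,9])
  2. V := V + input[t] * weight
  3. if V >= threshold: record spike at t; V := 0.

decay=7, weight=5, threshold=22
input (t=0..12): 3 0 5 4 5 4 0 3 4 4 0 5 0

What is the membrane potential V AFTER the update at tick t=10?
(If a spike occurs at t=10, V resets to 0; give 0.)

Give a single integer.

Answer: 0

Derivation:
t=0: input=3 -> V=15
t=1: input=0 -> V=10
t=2: input=5 -> V=0 FIRE
t=3: input=4 -> V=20
t=4: input=5 -> V=0 FIRE
t=5: input=4 -> V=20
t=6: input=0 -> V=14
t=7: input=3 -> V=0 FIRE
t=8: input=4 -> V=20
t=9: input=4 -> V=0 FIRE
t=10: input=0 -> V=0
t=11: input=5 -> V=0 FIRE
t=12: input=0 -> V=0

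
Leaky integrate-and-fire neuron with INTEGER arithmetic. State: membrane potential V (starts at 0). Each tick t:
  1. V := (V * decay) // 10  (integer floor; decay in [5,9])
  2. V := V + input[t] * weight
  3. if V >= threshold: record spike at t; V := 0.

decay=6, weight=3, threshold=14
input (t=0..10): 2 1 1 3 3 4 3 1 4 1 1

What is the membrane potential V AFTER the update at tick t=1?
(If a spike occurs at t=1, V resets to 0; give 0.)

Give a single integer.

t=0: input=2 -> V=6
t=1: input=1 -> V=6
t=2: input=1 -> V=6
t=3: input=3 -> V=12
t=4: input=3 -> V=0 FIRE
t=5: input=4 -> V=12
t=6: input=3 -> V=0 FIRE
t=7: input=1 -> V=3
t=8: input=4 -> V=13
t=9: input=1 -> V=10
t=10: input=1 -> V=9

Answer: 6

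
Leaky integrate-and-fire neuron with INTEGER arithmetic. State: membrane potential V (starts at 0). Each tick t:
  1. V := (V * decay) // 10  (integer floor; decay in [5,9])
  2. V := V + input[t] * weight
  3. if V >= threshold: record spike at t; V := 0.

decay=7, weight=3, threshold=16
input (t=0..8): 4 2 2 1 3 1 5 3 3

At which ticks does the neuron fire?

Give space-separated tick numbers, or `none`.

Answer: 4 6

Derivation:
t=0: input=4 -> V=12
t=1: input=2 -> V=14
t=2: input=2 -> V=15
t=3: input=1 -> V=13
t=4: input=3 -> V=0 FIRE
t=5: input=1 -> V=3
t=6: input=5 -> V=0 FIRE
t=7: input=3 -> V=9
t=8: input=3 -> V=15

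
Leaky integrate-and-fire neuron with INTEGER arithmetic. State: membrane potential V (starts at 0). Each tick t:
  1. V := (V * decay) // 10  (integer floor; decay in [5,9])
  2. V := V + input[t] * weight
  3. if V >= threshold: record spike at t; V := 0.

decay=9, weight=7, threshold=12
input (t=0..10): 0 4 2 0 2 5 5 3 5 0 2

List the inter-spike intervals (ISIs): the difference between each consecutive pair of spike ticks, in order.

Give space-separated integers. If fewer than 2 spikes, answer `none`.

Answer: 1 2 1 1 1 1 2

Derivation:
t=0: input=0 -> V=0
t=1: input=4 -> V=0 FIRE
t=2: input=2 -> V=0 FIRE
t=3: input=0 -> V=0
t=4: input=2 -> V=0 FIRE
t=5: input=5 -> V=0 FIRE
t=6: input=5 -> V=0 FIRE
t=7: input=3 -> V=0 FIRE
t=8: input=5 -> V=0 FIRE
t=9: input=0 -> V=0
t=10: input=2 -> V=0 FIRE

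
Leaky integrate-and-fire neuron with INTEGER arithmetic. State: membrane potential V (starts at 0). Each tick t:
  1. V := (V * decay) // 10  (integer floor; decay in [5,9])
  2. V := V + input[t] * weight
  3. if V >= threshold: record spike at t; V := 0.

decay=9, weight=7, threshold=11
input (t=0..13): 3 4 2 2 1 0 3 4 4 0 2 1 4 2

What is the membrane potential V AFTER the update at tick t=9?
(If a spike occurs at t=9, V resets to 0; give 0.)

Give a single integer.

t=0: input=3 -> V=0 FIRE
t=1: input=4 -> V=0 FIRE
t=2: input=2 -> V=0 FIRE
t=3: input=2 -> V=0 FIRE
t=4: input=1 -> V=7
t=5: input=0 -> V=6
t=6: input=3 -> V=0 FIRE
t=7: input=4 -> V=0 FIRE
t=8: input=4 -> V=0 FIRE
t=9: input=0 -> V=0
t=10: input=2 -> V=0 FIRE
t=11: input=1 -> V=7
t=12: input=4 -> V=0 FIRE
t=13: input=2 -> V=0 FIRE

Answer: 0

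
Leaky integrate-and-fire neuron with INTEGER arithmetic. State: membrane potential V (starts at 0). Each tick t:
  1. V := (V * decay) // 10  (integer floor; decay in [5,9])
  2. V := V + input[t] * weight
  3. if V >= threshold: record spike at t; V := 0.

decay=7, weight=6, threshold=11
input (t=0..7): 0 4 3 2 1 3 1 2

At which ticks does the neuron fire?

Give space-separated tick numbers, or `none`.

t=0: input=0 -> V=0
t=1: input=4 -> V=0 FIRE
t=2: input=3 -> V=0 FIRE
t=3: input=2 -> V=0 FIRE
t=4: input=1 -> V=6
t=5: input=3 -> V=0 FIRE
t=6: input=1 -> V=6
t=7: input=2 -> V=0 FIRE

Answer: 1 2 3 5 7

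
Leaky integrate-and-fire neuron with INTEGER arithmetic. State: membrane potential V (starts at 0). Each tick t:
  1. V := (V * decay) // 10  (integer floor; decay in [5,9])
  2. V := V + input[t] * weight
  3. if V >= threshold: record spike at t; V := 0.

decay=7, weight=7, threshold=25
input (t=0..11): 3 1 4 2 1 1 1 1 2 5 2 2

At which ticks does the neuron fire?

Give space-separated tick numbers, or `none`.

Answer: 2 8 9

Derivation:
t=0: input=3 -> V=21
t=1: input=1 -> V=21
t=2: input=4 -> V=0 FIRE
t=3: input=2 -> V=14
t=4: input=1 -> V=16
t=5: input=1 -> V=18
t=6: input=1 -> V=19
t=7: input=1 -> V=20
t=8: input=2 -> V=0 FIRE
t=9: input=5 -> V=0 FIRE
t=10: input=2 -> V=14
t=11: input=2 -> V=23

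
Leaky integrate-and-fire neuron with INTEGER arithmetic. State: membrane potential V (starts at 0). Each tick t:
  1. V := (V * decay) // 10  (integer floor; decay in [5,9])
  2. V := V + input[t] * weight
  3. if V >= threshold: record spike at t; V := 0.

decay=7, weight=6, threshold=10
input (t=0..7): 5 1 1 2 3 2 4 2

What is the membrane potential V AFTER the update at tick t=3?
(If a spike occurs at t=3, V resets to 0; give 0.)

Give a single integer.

Answer: 0

Derivation:
t=0: input=5 -> V=0 FIRE
t=1: input=1 -> V=6
t=2: input=1 -> V=0 FIRE
t=3: input=2 -> V=0 FIRE
t=4: input=3 -> V=0 FIRE
t=5: input=2 -> V=0 FIRE
t=6: input=4 -> V=0 FIRE
t=7: input=2 -> V=0 FIRE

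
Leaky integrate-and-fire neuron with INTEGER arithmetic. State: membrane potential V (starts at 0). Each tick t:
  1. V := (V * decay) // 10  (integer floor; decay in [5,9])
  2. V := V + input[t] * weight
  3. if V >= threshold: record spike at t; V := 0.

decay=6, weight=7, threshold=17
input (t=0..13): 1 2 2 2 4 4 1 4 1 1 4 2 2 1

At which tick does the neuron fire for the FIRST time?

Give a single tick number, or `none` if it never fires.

Answer: 1

Derivation:
t=0: input=1 -> V=7
t=1: input=2 -> V=0 FIRE
t=2: input=2 -> V=14
t=3: input=2 -> V=0 FIRE
t=4: input=4 -> V=0 FIRE
t=5: input=4 -> V=0 FIRE
t=6: input=1 -> V=7
t=7: input=4 -> V=0 FIRE
t=8: input=1 -> V=7
t=9: input=1 -> V=11
t=10: input=4 -> V=0 FIRE
t=11: input=2 -> V=14
t=12: input=2 -> V=0 FIRE
t=13: input=1 -> V=7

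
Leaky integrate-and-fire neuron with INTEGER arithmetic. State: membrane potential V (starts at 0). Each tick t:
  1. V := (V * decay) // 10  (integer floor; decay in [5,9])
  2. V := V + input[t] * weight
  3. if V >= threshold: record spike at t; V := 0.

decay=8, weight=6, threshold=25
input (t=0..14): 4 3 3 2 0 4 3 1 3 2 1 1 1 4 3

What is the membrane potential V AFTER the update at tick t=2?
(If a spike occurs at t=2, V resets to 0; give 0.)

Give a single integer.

Answer: 18

Derivation:
t=0: input=4 -> V=24
t=1: input=3 -> V=0 FIRE
t=2: input=3 -> V=18
t=3: input=2 -> V=0 FIRE
t=4: input=0 -> V=0
t=5: input=4 -> V=24
t=6: input=3 -> V=0 FIRE
t=7: input=1 -> V=6
t=8: input=3 -> V=22
t=9: input=2 -> V=0 FIRE
t=10: input=1 -> V=6
t=11: input=1 -> V=10
t=12: input=1 -> V=14
t=13: input=4 -> V=0 FIRE
t=14: input=3 -> V=18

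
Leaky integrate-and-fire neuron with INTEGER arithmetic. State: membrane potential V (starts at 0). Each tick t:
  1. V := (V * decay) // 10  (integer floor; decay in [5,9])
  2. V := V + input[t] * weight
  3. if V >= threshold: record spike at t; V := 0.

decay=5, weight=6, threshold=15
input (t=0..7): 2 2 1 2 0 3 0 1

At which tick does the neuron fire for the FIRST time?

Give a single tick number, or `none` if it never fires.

Answer: 1

Derivation:
t=0: input=2 -> V=12
t=1: input=2 -> V=0 FIRE
t=2: input=1 -> V=6
t=3: input=2 -> V=0 FIRE
t=4: input=0 -> V=0
t=5: input=3 -> V=0 FIRE
t=6: input=0 -> V=0
t=7: input=1 -> V=6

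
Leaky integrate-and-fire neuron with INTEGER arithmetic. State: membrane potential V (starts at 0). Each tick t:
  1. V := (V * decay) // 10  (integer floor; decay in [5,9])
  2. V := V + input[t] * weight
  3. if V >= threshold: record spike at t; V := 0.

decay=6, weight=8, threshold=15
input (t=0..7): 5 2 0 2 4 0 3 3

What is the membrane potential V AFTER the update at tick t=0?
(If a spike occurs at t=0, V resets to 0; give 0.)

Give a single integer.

t=0: input=5 -> V=0 FIRE
t=1: input=2 -> V=0 FIRE
t=2: input=0 -> V=0
t=3: input=2 -> V=0 FIRE
t=4: input=4 -> V=0 FIRE
t=5: input=0 -> V=0
t=6: input=3 -> V=0 FIRE
t=7: input=3 -> V=0 FIRE

Answer: 0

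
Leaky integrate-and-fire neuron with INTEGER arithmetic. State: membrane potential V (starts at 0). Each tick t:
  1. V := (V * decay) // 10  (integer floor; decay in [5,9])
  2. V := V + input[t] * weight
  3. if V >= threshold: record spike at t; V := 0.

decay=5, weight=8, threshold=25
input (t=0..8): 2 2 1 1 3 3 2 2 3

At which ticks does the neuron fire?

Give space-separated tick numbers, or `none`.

t=0: input=2 -> V=16
t=1: input=2 -> V=24
t=2: input=1 -> V=20
t=3: input=1 -> V=18
t=4: input=3 -> V=0 FIRE
t=5: input=3 -> V=24
t=6: input=2 -> V=0 FIRE
t=7: input=2 -> V=16
t=8: input=3 -> V=0 FIRE

Answer: 4 6 8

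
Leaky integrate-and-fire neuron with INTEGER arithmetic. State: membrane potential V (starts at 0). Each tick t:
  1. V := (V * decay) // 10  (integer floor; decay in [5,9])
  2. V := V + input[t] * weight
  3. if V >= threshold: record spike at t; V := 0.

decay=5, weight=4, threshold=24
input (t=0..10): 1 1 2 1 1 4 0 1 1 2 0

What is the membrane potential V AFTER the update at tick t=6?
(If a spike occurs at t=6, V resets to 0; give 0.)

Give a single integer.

t=0: input=1 -> V=4
t=1: input=1 -> V=6
t=2: input=2 -> V=11
t=3: input=1 -> V=9
t=4: input=1 -> V=8
t=5: input=4 -> V=20
t=6: input=0 -> V=10
t=7: input=1 -> V=9
t=8: input=1 -> V=8
t=9: input=2 -> V=12
t=10: input=0 -> V=6

Answer: 10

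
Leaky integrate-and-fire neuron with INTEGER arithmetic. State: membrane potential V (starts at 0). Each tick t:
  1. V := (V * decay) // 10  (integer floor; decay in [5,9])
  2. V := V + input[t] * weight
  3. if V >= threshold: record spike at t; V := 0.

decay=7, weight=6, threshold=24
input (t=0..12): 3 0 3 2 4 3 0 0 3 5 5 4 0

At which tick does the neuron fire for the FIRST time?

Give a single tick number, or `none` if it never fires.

Answer: 2

Derivation:
t=0: input=3 -> V=18
t=1: input=0 -> V=12
t=2: input=3 -> V=0 FIRE
t=3: input=2 -> V=12
t=4: input=4 -> V=0 FIRE
t=5: input=3 -> V=18
t=6: input=0 -> V=12
t=7: input=0 -> V=8
t=8: input=3 -> V=23
t=9: input=5 -> V=0 FIRE
t=10: input=5 -> V=0 FIRE
t=11: input=4 -> V=0 FIRE
t=12: input=0 -> V=0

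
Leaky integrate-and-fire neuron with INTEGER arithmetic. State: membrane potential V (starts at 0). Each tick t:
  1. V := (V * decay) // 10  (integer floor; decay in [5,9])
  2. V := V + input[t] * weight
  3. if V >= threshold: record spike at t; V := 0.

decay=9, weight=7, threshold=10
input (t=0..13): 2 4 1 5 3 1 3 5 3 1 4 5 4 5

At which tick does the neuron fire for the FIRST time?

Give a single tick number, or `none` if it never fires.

t=0: input=2 -> V=0 FIRE
t=1: input=4 -> V=0 FIRE
t=2: input=1 -> V=7
t=3: input=5 -> V=0 FIRE
t=4: input=3 -> V=0 FIRE
t=5: input=1 -> V=7
t=6: input=3 -> V=0 FIRE
t=7: input=5 -> V=0 FIRE
t=8: input=3 -> V=0 FIRE
t=9: input=1 -> V=7
t=10: input=4 -> V=0 FIRE
t=11: input=5 -> V=0 FIRE
t=12: input=4 -> V=0 FIRE
t=13: input=5 -> V=0 FIRE

Answer: 0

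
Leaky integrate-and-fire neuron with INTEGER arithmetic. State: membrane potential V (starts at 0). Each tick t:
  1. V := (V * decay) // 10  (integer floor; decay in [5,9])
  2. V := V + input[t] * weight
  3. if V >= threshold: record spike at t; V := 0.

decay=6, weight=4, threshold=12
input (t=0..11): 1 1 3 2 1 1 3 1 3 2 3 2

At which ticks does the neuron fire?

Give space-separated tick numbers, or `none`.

t=0: input=1 -> V=4
t=1: input=1 -> V=6
t=2: input=3 -> V=0 FIRE
t=3: input=2 -> V=8
t=4: input=1 -> V=8
t=5: input=1 -> V=8
t=6: input=3 -> V=0 FIRE
t=7: input=1 -> V=4
t=8: input=3 -> V=0 FIRE
t=9: input=2 -> V=8
t=10: input=3 -> V=0 FIRE
t=11: input=2 -> V=8

Answer: 2 6 8 10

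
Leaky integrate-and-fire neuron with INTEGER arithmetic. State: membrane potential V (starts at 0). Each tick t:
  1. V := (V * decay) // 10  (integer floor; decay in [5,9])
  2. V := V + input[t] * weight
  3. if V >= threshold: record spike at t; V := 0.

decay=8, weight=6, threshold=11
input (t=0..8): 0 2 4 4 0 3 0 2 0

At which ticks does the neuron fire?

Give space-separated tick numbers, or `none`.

t=0: input=0 -> V=0
t=1: input=2 -> V=0 FIRE
t=2: input=4 -> V=0 FIRE
t=3: input=4 -> V=0 FIRE
t=4: input=0 -> V=0
t=5: input=3 -> V=0 FIRE
t=6: input=0 -> V=0
t=7: input=2 -> V=0 FIRE
t=8: input=0 -> V=0

Answer: 1 2 3 5 7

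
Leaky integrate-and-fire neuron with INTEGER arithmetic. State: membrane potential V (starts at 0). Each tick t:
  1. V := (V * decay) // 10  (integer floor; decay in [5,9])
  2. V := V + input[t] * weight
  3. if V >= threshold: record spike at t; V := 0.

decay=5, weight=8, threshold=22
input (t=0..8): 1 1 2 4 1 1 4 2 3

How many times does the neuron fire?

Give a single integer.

t=0: input=1 -> V=8
t=1: input=1 -> V=12
t=2: input=2 -> V=0 FIRE
t=3: input=4 -> V=0 FIRE
t=4: input=1 -> V=8
t=5: input=1 -> V=12
t=6: input=4 -> V=0 FIRE
t=7: input=2 -> V=16
t=8: input=3 -> V=0 FIRE

Answer: 4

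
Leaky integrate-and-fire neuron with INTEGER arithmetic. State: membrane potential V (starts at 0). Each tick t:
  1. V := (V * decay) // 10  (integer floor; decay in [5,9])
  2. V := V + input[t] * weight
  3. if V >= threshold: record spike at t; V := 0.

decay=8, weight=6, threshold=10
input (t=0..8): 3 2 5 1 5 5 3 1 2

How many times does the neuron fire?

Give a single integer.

Answer: 7

Derivation:
t=0: input=3 -> V=0 FIRE
t=1: input=2 -> V=0 FIRE
t=2: input=5 -> V=0 FIRE
t=3: input=1 -> V=6
t=4: input=5 -> V=0 FIRE
t=5: input=5 -> V=0 FIRE
t=6: input=3 -> V=0 FIRE
t=7: input=1 -> V=6
t=8: input=2 -> V=0 FIRE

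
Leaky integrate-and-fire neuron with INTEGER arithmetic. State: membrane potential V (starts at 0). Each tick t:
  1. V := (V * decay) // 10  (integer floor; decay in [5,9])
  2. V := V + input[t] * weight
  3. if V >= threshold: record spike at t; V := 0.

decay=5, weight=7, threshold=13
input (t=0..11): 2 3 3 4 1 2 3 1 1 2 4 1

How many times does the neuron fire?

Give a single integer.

t=0: input=2 -> V=0 FIRE
t=1: input=3 -> V=0 FIRE
t=2: input=3 -> V=0 FIRE
t=3: input=4 -> V=0 FIRE
t=4: input=1 -> V=7
t=5: input=2 -> V=0 FIRE
t=6: input=3 -> V=0 FIRE
t=7: input=1 -> V=7
t=8: input=1 -> V=10
t=9: input=2 -> V=0 FIRE
t=10: input=4 -> V=0 FIRE
t=11: input=1 -> V=7

Answer: 8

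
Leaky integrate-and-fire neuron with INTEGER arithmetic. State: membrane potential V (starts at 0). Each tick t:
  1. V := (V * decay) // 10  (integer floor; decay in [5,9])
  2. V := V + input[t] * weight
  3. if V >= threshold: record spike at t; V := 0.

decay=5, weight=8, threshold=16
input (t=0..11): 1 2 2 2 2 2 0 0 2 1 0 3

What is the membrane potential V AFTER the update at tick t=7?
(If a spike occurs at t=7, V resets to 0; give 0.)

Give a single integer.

Answer: 0

Derivation:
t=0: input=1 -> V=8
t=1: input=2 -> V=0 FIRE
t=2: input=2 -> V=0 FIRE
t=3: input=2 -> V=0 FIRE
t=4: input=2 -> V=0 FIRE
t=5: input=2 -> V=0 FIRE
t=6: input=0 -> V=0
t=7: input=0 -> V=0
t=8: input=2 -> V=0 FIRE
t=9: input=1 -> V=8
t=10: input=0 -> V=4
t=11: input=3 -> V=0 FIRE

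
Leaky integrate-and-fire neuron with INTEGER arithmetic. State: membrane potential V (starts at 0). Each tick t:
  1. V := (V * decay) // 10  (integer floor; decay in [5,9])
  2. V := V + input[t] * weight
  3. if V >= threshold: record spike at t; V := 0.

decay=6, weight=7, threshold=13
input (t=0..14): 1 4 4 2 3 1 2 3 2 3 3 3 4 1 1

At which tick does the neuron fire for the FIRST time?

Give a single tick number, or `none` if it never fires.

t=0: input=1 -> V=7
t=1: input=4 -> V=0 FIRE
t=2: input=4 -> V=0 FIRE
t=3: input=2 -> V=0 FIRE
t=4: input=3 -> V=0 FIRE
t=5: input=1 -> V=7
t=6: input=2 -> V=0 FIRE
t=7: input=3 -> V=0 FIRE
t=8: input=2 -> V=0 FIRE
t=9: input=3 -> V=0 FIRE
t=10: input=3 -> V=0 FIRE
t=11: input=3 -> V=0 FIRE
t=12: input=4 -> V=0 FIRE
t=13: input=1 -> V=7
t=14: input=1 -> V=11

Answer: 1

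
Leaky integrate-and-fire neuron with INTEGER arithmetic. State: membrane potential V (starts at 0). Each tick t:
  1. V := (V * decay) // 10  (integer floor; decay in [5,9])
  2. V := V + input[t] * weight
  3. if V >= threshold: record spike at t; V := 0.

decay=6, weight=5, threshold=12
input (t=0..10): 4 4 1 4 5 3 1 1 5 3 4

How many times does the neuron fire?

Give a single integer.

Answer: 8

Derivation:
t=0: input=4 -> V=0 FIRE
t=1: input=4 -> V=0 FIRE
t=2: input=1 -> V=5
t=3: input=4 -> V=0 FIRE
t=4: input=5 -> V=0 FIRE
t=5: input=3 -> V=0 FIRE
t=6: input=1 -> V=5
t=7: input=1 -> V=8
t=8: input=5 -> V=0 FIRE
t=9: input=3 -> V=0 FIRE
t=10: input=4 -> V=0 FIRE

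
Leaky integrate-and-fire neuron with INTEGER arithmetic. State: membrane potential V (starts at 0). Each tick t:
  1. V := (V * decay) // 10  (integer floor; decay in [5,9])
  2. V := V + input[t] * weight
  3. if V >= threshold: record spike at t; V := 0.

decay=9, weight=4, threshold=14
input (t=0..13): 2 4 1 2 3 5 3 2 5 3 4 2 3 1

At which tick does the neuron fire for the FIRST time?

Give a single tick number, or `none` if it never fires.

t=0: input=2 -> V=8
t=1: input=4 -> V=0 FIRE
t=2: input=1 -> V=4
t=3: input=2 -> V=11
t=4: input=3 -> V=0 FIRE
t=5: input=5 -> V=0 FIRE
t=6: input=3 -> V=12
t=7: input=2 -> V=0 FIRE
t=8: input=5 -> V=0 FIRE
t=9: input=3 -> V=12
t=10: input=4 -> V=0 FIRE
t=11: input=2 -> V=8
t=12: input=3 -> V=0 FIRE
t=13: input=1 -> V=4

Answer: 1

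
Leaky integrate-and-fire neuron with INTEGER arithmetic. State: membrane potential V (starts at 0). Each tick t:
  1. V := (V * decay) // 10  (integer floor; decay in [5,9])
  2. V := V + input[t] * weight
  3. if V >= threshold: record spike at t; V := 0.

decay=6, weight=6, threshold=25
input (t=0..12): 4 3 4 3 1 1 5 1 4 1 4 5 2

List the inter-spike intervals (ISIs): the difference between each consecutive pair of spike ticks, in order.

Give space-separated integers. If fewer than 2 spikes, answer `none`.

Answer: 2 3 2 2 1

Derivation:
t=0: input=4 -> V=24
t=1: input=3 -> V=0 FIRE
t=2: input=4 -> V=24
t=3: input=3 -> V=0 FIRE
t=4: input=1 -> V=6
t=5: input=1 -> V=9
t=6: input=5 -> V=0 FIRE
t=7: input=1 -> V=6
t=8: input=4 -> V=0 FIRE
t=9: input=1 -> V=6
t=10: input=4 -> V=0 FIRE
t=11: input=5 -> V=0 FIRE
t=12: input=2 -> V=12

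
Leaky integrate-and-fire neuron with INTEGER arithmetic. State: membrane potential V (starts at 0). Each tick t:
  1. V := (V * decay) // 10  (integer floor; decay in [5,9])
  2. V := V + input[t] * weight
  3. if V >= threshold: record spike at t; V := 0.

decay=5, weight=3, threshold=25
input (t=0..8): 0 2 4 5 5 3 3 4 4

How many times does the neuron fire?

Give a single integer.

Answer: 1

Derivation:
t=0: input=0 -> V=0
t=1: input=2 -> V=6
t=2: input=4 -> V=15
t=3: input=5 -> V=22
t=4: input=5 -> V=0 FIRE
t=5: input=3 -> V=9
t=6: input=3 -> V=13
t=7: input=4 -> V=18
t=8: input=4 -> V=21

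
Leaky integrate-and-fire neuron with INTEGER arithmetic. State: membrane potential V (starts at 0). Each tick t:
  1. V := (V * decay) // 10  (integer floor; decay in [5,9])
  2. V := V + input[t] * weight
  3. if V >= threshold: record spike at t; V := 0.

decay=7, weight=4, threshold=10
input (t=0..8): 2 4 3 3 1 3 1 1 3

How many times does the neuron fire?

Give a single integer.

Answer: 5

Derivation:
t=0: input=2 -> V=8
t=1: input=4 -> V=0 FIRE
t=2: input=3 -> V=0 FIRE
t=3: input=3 -> V=0 FIRE
t=4: input=1 -> V=4
t=5: input=3 -> V=0 FIRE
t=6: input=1 -> V=4
t=7: input=1 -> V=6
t=8: input=3 -> V=0 FIRE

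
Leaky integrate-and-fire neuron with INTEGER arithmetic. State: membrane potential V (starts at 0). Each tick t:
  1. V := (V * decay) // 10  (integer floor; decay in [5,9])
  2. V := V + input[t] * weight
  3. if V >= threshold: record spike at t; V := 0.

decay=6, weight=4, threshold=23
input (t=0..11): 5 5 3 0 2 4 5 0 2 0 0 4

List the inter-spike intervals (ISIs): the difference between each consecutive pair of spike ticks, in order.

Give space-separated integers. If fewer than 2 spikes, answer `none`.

t=0: input=5 -> V=20
t=1: input=5 -> V=0 FIRE
t=2: input=3 -> V=12
t=3: input=0 -> V=7
t=4: input=2 -> V=12
t=5: input=4 -> V=0 FIRE
t=6: input=5 -> V=20
t=7: input=0 -> V=12
t=8: input=2 -> V=15
t=9: input=0 -> V=9
t=10: input=0 -> V=5
t=11: input=4 -> V=19

Answer: 4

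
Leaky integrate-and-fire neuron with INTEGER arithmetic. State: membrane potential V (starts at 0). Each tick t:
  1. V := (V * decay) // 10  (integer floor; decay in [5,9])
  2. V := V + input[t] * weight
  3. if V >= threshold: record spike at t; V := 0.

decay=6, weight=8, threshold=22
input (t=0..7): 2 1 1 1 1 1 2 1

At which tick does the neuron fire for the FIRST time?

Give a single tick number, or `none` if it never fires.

t=0: input=2 -> V=16
t=1: input=1 -> V=17
t=2: input=1 -> V=18
t=3: input=1 -> V=18
t=4: input=1 -> V=18
t=5: input=1 -> V=18
t=6: input=2 -> V=0 FIRE
t=7: input=1 -> V=8

Answer: 6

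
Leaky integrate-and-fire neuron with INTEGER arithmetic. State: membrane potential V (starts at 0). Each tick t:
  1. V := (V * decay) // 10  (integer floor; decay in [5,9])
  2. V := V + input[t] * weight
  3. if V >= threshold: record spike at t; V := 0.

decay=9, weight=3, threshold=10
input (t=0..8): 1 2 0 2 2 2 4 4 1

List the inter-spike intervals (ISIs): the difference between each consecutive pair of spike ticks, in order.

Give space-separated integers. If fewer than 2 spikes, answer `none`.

Answer: 2 1 1

Derivation:
t=0: input=1 -> V=3
t=1: input=2 -> V=8
t=2: input=0 -> V=7
t=3: input=2 -> V=0 FIRE
t=4: input=2 -> V=6
t=5: input=2 -> V=0 FIRE
t=6: input=4 -> V=0 FIRE
t=7: input=4 -> V=0 FIRE
t=8: input=1 -> V=3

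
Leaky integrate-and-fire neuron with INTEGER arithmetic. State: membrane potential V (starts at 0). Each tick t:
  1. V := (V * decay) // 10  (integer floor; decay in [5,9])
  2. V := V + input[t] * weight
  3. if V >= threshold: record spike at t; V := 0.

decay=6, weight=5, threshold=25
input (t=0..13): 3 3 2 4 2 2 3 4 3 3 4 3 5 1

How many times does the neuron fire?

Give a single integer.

Answer: 4

Derivation:
t=0: input=3 -> V=15
t=1: input=3 -> V=24
t=2: input=2 -> V=24
t=3: input=4 -> V=0 FIRE
t=4: input=2 -> V=10
t=5: input=2 -> V=16
t=6: input=3 -> V=24
t=7: input=4 -> V=0 FIRE
t=8: input=3 -> V=15
t=9: input=3 -> V=24
t=10: input=4 -> V=0 FIRE
t=11: input=3 -> V=15
t=12: input=5 -> V=0 FIRE
t=13: input=1 -> V=5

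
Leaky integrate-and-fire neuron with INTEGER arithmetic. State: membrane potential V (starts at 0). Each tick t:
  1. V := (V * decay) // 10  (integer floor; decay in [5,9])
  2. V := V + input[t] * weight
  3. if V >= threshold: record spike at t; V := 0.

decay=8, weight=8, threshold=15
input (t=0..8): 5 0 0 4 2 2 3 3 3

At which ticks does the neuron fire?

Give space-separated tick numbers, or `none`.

Answer: 0 3 4 5 6 7 8

Derivation:
t=0: input=5 -> V=0 FIRE
t=1: input=0 -> V=0
t=2: input=0 -> V=0
t=3: input=4 -> V=0 FIRE
t=4: input=2 -> V=0 FIRE
t=5: input=2 -> V=0 FIRE
t=6: input=3 -> V=0 FIRE
t=7: input=3 -> V=0 FIRE
t=8: input=3 -> V=0 FIRE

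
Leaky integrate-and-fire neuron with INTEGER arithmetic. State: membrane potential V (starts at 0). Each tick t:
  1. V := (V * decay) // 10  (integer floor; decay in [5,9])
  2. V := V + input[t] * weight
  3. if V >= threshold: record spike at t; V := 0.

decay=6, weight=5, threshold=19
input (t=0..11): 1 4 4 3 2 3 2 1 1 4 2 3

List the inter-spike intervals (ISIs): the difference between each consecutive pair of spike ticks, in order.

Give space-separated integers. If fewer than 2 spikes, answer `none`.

Answer: 1 2 2 3 2

Derivation:
t=0: input=1 -> V=5
t=1: input=4 -> V=0 FIRE
t=2: input=4 -> V=0 FIRE
t=3: input=3 -> V=15
t=4: input=2 -> V=0 FIRE
t=5: input=3 -> V=15
t=6: input=2 -> V=0 FIRE
t=7: input=1 -> V=5
t=8: input=1 -> V=8
t=9: input=4 -> V=0 FIRE
t=10: input=2 -> V=10
t=11: input=3 -> V=0 FIRE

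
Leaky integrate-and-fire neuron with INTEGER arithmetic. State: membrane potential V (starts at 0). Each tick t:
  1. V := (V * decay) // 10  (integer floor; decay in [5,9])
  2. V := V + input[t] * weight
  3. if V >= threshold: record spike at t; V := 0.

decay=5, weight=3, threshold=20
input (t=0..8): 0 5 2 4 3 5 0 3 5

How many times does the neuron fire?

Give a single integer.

Answer: 1

Derivation:
t=0: input=0 -> V=0
t=1: input=5 -> V=15
t=2: input=2 -> V=13
t=3: input=4 -> V=18
t=4: input=3 -> V=18
t=5: input=5 -> V=0 FIRE
t=6: input=0 -> V=0
t=7: input=3 -> V=9
t=8: input=5 -> V=19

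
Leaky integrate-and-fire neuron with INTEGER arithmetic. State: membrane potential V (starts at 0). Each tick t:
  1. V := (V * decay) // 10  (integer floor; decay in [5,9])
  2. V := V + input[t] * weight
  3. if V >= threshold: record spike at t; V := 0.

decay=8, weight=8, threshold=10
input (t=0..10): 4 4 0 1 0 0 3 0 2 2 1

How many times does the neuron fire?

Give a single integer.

t=0: input=4 -> V=0 FIRE
t=1: input=4 -> V=0 FIRE
t=2: input=0 -> V=0
t=3: input=1 -> V=8
t=4: input=0 -> V=6
t=5: input=0 -> V=4
t=6: input=3 -> V=0 FIRE
t=7: input=0 -> V=0
t=8: input=2 -> V=0 FIRE
t=9: input=2 -> V=0 FIRE
t=10: input=1 -> V=8

Answer: 5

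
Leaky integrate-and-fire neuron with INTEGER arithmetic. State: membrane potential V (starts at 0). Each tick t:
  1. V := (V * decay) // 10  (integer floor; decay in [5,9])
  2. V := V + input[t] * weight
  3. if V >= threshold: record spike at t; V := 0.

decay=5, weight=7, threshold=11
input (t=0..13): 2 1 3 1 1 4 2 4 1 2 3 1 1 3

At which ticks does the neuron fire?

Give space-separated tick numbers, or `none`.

Answer: 0 2 5 6 7 9 10 13

Derivation:
t=0: input=2 -> V=0 FIRE
t=1: input=1 -> V=7
t=2: input=3 -> V=0 FIRE
t=3: input=1 -> V=7
t=4: input=1 -> V=10
t=5: input=4 -> V=0 FIRE
t=6: input=2 -> V=0 FIRE
t=7: input=4 -> V=0 FIRE
t=8: input=1 -> V=7
t=9: input=2 -> V=0 FIRE
t=10: input=3 -> V=0 FIRE
t=11: input=1 -> V=7
t=12: input=1 -> V=10
t=13: input=3 -> V=0 FIRE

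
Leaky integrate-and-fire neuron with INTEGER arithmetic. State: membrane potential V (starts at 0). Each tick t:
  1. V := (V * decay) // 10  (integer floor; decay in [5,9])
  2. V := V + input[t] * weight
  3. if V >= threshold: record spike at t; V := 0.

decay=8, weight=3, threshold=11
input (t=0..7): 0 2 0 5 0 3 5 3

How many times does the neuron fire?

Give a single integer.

t=0: input=0 -> V=0
t=1: input=2 -> V=6
t=2: input=0 -> V=4
t=3: input=5 -> V=0 FIRE
t=4: input=0 -> V=0
t=5: input=3 -> V=9
t=6: input=5 -> V=0 FIRE
t=7: input=3 -> V=9

Answer: 2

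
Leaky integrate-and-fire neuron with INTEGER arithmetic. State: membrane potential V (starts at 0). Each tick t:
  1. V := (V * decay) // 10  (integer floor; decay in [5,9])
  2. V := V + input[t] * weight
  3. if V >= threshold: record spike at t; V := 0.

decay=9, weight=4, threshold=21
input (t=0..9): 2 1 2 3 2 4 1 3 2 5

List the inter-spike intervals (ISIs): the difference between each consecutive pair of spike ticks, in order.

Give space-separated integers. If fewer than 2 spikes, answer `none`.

Answer: 2 3

Derivation:
t=0: input=2 -> V=8
t=1: input=1 -> V=11
t=2: input=2 -> V=17
t=3: input=3 -> V=0 FIRE
t=4: input=2 -> V=8
t=5: input=4 -> V=0 FIRE
t=6: input=1 -> V=4
t=7: input=3 -> V=15
t=8: input=2 -> V=0 FIRE
t=9: input=5 -> V=20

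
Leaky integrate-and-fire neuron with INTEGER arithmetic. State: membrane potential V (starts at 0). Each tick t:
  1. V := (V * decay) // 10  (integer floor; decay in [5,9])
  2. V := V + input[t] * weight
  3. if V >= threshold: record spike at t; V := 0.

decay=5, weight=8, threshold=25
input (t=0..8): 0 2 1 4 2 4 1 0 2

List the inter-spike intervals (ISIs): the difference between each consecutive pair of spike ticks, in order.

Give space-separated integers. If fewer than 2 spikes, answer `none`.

Answer: 2

Derivation:
t=0: input=0 -> V=0
t=1: input=2 -> V=16
t=2: input=1 -> V=16
t=3: input=4 -> V=0 FIRE
t=4: input=2 -> V=16
t=5: input=4 -> V=0 FIRE
t=6: input=1 -> V=8
t=7: input=0 -> V=4
t=8: input=2 -> V=18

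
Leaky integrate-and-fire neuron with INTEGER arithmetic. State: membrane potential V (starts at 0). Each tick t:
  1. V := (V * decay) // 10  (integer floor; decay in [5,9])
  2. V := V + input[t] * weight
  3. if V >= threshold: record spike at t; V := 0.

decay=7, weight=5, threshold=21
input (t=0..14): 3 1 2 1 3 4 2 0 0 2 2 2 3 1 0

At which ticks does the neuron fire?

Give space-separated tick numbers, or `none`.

Answer: 4 6 11

Derivation:
t=0: input=3 -> V=15
t=1: input=1 -> V=15
t=2: input=2 -> V=20
t=3: input=1 -> V=19
t=4: input=3 -> V=0 FIRE
t=5: input=4 -> V=20
t=6: input=2 -> V=0 FIRE
t=7: input=0 -> V=0
t=8: input=0 -> V=0
t=9: input=2 -> V=10
t=10: input=2 -> V=17
t=11: input=2 -> V=0 FIRE
t=12: input=3 -> V=15
t=13: input=1 -> V=15
t=14: input=0 -> V=10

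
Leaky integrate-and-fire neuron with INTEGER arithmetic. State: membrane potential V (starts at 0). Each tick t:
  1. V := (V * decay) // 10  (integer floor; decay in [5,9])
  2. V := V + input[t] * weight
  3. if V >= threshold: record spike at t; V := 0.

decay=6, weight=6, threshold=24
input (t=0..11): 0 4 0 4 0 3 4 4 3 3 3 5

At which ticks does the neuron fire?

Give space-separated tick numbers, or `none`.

Answer: 1 3 6 7 9 11

Derivation:
t=0: input=0 -> V=0
t=1: input=4 -> V=0 FIRE
t=2: input=0 -> V=0
t=3: input=4 -> V=0 FIRE
t=4: input=0 -> V=0
t=5: input=3 -> V=18
t=6: input=4 -> V=0 FIRE
t=7: input=4 -> V=0 FIRE
t=8: input=3 -> V=18
t=9: input=3 -> V=0 FIRE
t=10: input=3 -> V=18
t=11: input=5 -> V=0 FIRE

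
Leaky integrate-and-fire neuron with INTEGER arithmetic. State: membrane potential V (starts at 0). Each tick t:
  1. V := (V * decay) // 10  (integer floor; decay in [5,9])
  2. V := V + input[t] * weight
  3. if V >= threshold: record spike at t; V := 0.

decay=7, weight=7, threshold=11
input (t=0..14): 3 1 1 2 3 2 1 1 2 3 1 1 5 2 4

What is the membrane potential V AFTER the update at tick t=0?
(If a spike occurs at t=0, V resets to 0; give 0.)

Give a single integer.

Answer: 0

Derivation:
t=0: input=3 -> V=0 FIRE
t=1: input=1 -> V=7
t=2: input=1 -> V=0 FIRE
t=3: input=2 -> V=0 FIRE
t=4: input=3 -> V=0 FIRE
t=5: input=2 -> V=0 FIRE
t=6: input=1 -> V=7
t=7: input=1 -> V=0 FIRE
t=8: input=2 -> V=0 FIRE
t=9: input=3 -> V=0 FIRE
t=10: input=1 -> V=7
t=11: input=1 -> V=0 FIRE
t=12: input=5 -> V=0 FIRE
t=13: input=2 -> V=0 FIRE
t=14: input=4 -> V=0 FIRE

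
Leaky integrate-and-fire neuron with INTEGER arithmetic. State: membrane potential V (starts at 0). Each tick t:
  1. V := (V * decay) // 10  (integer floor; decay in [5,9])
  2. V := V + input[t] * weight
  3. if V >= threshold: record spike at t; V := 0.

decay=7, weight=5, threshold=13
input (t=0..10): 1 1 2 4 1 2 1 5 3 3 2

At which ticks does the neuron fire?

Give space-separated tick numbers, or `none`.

t=0: input=1 -> V=5
t=1: input=1 -> V=8
t=2: input=2 -> V=0 FIRE
t=3: input=4 -> V=0 FIRE
t=4: input=1 -> V=5
t=5: input=2 -> V=0 FIRE
t=6: input=1 -> V=5
t=7: input=5 -> V=0 FIRE
t=8: input=3 -> V=0 FIRE
t=9: input=3 -> V=0 FIRE
t=10: input=2 -> V=10

Answer: 2 3 5 7 8 9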